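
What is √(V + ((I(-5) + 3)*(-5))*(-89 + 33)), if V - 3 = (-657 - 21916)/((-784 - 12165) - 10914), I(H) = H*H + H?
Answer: 11*√618900054/3409 ≈ 80.274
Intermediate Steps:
I(H) = H + H² (I(H) = H² + H = H + H²)
V = 94162/23863 (V = 3 + (-657 - 21916)/((-784 - 12165) - 10914) = 3 - 22573/(-12949 - 10914) = 3 - 22573/(-23863) = 3 - 22573*(-1/23863) = 3 + 22573/23863 = 94162/23863 ≈ 3.9459)
√(V + ((I(-5) + 3)*(-5))*(-89 + 33)) = √(94162/23863 + ((-5*(1 - 5) + 3)*(-5))*(-89 + 33)) = √(94162/23863 + ((-5*(-4) + 3)*(-5))*(-56)) = √(94162/23863 + ((20 + 3)*(-5))*(-56)) = √(94162/23863 + (23*(-5))*(-56)) = √(94162/23863 - 115*(-56)) = √(94162/23863 + 6440) = √(153771882/23863) = 11*√618900054/3409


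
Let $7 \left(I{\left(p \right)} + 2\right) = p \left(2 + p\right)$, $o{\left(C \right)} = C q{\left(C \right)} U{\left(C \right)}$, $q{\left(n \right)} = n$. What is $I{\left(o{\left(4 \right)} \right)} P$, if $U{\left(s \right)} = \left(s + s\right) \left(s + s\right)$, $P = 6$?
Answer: $\frac{6303660}{7} \approx 9.0052 \cdot 10^{5}$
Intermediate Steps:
$U{\left(s \right)} = 4 s^{2}$ ($U{\left(s \right)} = 2 s 2 s = 4 s^{2}$)
$o{\left(C \right)} = 4 C^{4}$ ($o{\left(C \right)} = C C 4 C^{2} = C^{2} \cdot 4 C^{2} = 4 C^{4}$)
$I{\left(p \right)} = -2 + \frac{p \left(2 + p\right)}{7}$
$I{\left(o{\left(4 \right)} \right)} P = \left(-2 + \frac{\left(4 \cdot 4^{4}\right)^{2}}{7} + \frac{2 \cdot 4 \cdot 4^{4}}{7}\right) 6 = \left(-2 + \frac{\left(4 \cdot 256\right)^{2}}{7} + \frac{2 \cdot 4 \cdot 256}{7}\right) 6 = \left(-2 + \frac{1024^{2}}{7} + \frac{2}{7} \cdot 1024\right) 6 = \left(-2 + \frac{1}{7} \cdot 1048576 + \frac{2048}{7}\right) 6 = \left(-2 + \frac{1048576}{7} + \frac{2048}{7}\right) 6 = \frac{1050610}{7} \cdot 6 = \frac{6303660}{7}$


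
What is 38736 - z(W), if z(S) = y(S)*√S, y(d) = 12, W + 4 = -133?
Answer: 38736 - 12*I*√137 ≈ 38736.0 - 140.46*I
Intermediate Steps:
W = -137 (W = -4 - 133 = -137)
z(S) = 12*√S
38736 - z(W) = 38736 - 12*√(-137) = 38736 - 12*I*√137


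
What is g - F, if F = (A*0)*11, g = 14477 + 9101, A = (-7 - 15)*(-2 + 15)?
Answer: 23578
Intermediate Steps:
A = -286 (A = -22*13 = -286)
g = 23578
F = 0 (F = -286*0*11 = 0*11 = 0)
g - F = 23578 - 1*0 = 23578 + 0 = 23578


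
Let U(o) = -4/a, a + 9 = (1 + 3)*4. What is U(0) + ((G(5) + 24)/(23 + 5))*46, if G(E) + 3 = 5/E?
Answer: 249/7 ≈ 35.571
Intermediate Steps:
a = 7 (a = -9 + (1 + 3)*4 = -9 + 4*4 = -9 + 16 = 7)
G(E) = -3 + 5/E
U(o) = -4/7
U(0) + ((G(5) + 24)/(23 + 5))*46 = -4/7 + (((-3 + 5/5) + 24)/(23 + 5))*46 = -4/7 + (((-3 + 5*(⅕)) + 24)/28)*46 = -4/7 + (((-3 + 1) + 24)*(1/28))*46 = -4/7 + ((-2 + 24)*(1/28))*46 = -4/7 + (22*(1/28))*46 = -4/7 + (11/14)*46 = -4/7 + 253/7 = 249/7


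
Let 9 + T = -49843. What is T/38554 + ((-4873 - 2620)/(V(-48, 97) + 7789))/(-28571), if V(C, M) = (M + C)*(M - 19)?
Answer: -8268753979245/6394911132037 ≈ -1.2930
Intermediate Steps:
T = -49852 (T = -9 - 49843 = -49852)
V(C, M) = (-19 + M)*(C + M) (V(C, M) = (C + M)*(-19 + M) = (-19 + M)*(C + M))
T/38554 + ((-4873 - 2620)/(V(-48, 97) + 7789))/(-28571) = -49852/38554 + ((-4873 - 2620)/((97² - 19*(-48) - 19*97 - 48*97) + 7789))/(-28571) = -49852*1/38554 - 7493/((9409 + 912 - 1843 - 4656) + 7789)*(-1/28571) = -24926/19277 - 7493/(3822 + 7789)*(-1/28571) = -24926/19277 - 7493/11611*(-1/28571) = -24926/19277 + 7493/331737881 = -8268753979245/6394911132037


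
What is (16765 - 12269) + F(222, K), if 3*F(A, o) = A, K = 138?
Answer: 4570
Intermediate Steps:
F(A, o) = A/3
(16765 - 12269) + F(222, K) = (16765 - 12269) + (⅓)*222 = 4496 + 74 = 4570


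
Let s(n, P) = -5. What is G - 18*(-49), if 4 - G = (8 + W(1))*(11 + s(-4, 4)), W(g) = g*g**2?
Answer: 832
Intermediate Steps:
W(g) = g**3
G = -50 (G = 4 - (8 + 1**3)*(11 - 5) = 4 - (8 + 1)*6 = 4 - 9*6 = 4 - 1*54 = 4 - 54 = -50)
G - 18*(-49) = -50 - 18*(-49) = -50 + 882 = 832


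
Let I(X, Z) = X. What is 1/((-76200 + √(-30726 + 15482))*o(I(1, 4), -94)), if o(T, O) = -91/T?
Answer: 19050/132096856801 + I*√3811/264193713602 ≈ 1.4421e-7 + 2.3367e-10*I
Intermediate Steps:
1/((-76200 + √(-30726 + 15482))*o(I(1, 4), -94)) = 1/((-76200 + √(-30726 + 15482))*((-91/1))) = 1/((-76200 + √(-15244))*((-91*1))) = 1/(-76200 + 2*I*√3811*(-91)) = -1/91/(-76200 + 2*I*√3811) = -1/(91*(-76200 + 2*I*√3811))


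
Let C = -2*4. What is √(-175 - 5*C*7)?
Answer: √105 ≈ 10.247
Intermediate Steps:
C = -8
√(-175 - 5*C*7) = √(-175 - 5*(-8)*7) = √(-175 + 40*7) = √(-175 + 280) = √105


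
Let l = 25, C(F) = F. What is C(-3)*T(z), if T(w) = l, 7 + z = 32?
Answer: -75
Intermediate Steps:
z = 25 (z = -7 + 32 = 25)
T(w) = 25
C(-3)*T(z) = -3*25 = -75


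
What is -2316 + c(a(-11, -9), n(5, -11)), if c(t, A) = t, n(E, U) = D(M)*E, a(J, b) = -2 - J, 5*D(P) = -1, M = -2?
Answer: -2307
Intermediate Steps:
D(P) = -1/5 (D(P) = (1/5)*(-1) = -1/5)
n(E, U) = -E/5
-2316 + c(a(-11, -9), n(5, -11)) = -2316 + (-2 - 1*(-11)) = -2316 + (-2 + 11) = -2316 + 9 = -2307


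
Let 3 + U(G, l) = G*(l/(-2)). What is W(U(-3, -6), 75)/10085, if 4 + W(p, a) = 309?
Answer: 61/2017 ≈ 0.030243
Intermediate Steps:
U(G, l) = -3 - G*l/2 (U(G, l) = -3 + G*(l/(-2)) = -3 + G*(l*(-½)) = -3 + G*(-l/2) = -3 - G*l/2)
W(p, a) = 305 (W(p, a) = -4 + 309 = 305)
W(U(-3, -6), 75)/10085 = 305/10085 = 305*(1/10085) = 61/2017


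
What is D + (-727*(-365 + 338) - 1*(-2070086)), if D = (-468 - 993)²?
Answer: 4224236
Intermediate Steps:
D = 2134521 (D = (-1461)² = 2134521)
D + (-727*(-365 + 338) - 1*(-2070086)) = 2134521 + (-727*(-365 + 338) - 1*(-2070086)) = 2134521 + (-727*(-27) + 2070086) = 2134521 + (19629 + 2070086) = 2134521 + 2089715 = 4224236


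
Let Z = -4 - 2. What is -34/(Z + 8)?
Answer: -17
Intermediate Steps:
Z = -6
-34/(Z + 8) = -34/(-6 + 8) = -34/2 = -34*½ = -17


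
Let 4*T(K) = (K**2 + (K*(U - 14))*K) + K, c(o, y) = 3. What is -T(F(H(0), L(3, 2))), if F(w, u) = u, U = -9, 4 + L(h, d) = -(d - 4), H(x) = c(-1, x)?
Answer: 45/2 ≈ 22.500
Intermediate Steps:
H(x) = 3
L(h, d) = -d (L(h, d) = -4 - (d - 4) = -4 - (-4 + d) = -4 + (4 - d) = -d)
T(K) = -11*K**2/2 + K/4 (T(K) = ((K**2 + (K*(-9 - 14))*K) + K)/4 = ((K**2 + (K*(-23))*K) + K)/4 = ((K**2 + (-23*K)*K) + K)/4 = ((K**2 - 23*K**2) + K)/4 = (-22*K**2 + K)/4 = (K - 22*K**2)/4 = -11*K**2/2 + K/4)
-T(F(H(0), L(3, 2))) = -(-1*2)*(1 - (-22)*2)/4 = -(-2)*(1 - 22*(-2))/4 = -(-2)*(1 + 44)/4 = -(-2)*45/4 = -1*(-45/2) = 45/2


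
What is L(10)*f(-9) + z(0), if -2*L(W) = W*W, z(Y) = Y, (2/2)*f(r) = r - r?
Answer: 0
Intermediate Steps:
f(r) = 0 (f(r) = r - r = 0)
L(W) = -W²/2 (L(W) = -W*W/2 = -W²/2)
L(10)*f(-9) + z(0) = -½*10²*0 + 0 = -½*100*0 + 0 = -50*0 + 0 = 0 + 0 = 0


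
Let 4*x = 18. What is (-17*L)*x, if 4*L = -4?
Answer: 153/2 ≈ 76.500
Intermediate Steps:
L = -1 (L = (¼)*(-4) = -1)
x = 9/2 (x = (¼)*18 = 9/2 ≈ 4.5000)
(-17*L)*x = -17*(-1)*(9/2) = 17*(9/2) = 153/2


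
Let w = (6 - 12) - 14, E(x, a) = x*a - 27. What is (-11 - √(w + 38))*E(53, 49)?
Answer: -28270 - 7710*√2 ≈ -39174.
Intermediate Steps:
E(x, a) = -27 + a*x (E(x, a) = a*x - 27 = -27 + a*x)
w = -20 (w = -6 - 14 = -20)
(-11 - √(w + 38))*E(53, 49) = (-11 - √(-20 + 38))*(-27 + 49*53) = (-11 - √18)*(-27 + 2597) = (-11 - 3*√2)*2570 = -28270 - 7710*√2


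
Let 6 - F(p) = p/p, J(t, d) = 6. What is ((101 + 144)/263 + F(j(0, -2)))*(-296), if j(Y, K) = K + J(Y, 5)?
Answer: -461760/263 ≈ -1755.7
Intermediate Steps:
j(Y, K) = 6 + K (j(Y, K) = K + 6 = 6 + K)
F(p) = 5 (F(p) = 6 - p/p = 6 - 1*1 = 6 - 1 = 5)
((101 + 144)/263 + F(j(0, -2)))*(-296) = ((101 + 144)/263 + 5)*(-296) = (245*(1/263) + 5)*(-296) = (245/263 + 5)*(-296) = (1560/263)*(-296) = -461760/263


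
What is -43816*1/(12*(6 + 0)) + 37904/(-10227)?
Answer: -18784805/30681 ≈ -612.26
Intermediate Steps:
-43816*1/(12*(6 + 0)) + 37904/(-10227) = -43816/((12*6)*1) + 37904*(-1/10227) = -43816/(72*1) - 37904/10227 = -43816/72 - 37904/10227 = -43816*1/72 - 37904/10227 = -5477/9 - 37904/10227 = -18784805/30681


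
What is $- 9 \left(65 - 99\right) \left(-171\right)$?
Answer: $-52326$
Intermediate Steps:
$- 9 \left(65 - 99\right) \left(-171\right) = \left(-9\right) \left(-34\right) \left(-171\right) = 306 \left(-171\right) = -52326$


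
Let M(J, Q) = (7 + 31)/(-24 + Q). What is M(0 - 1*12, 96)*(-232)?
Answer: -1102/9 ≈ -122.44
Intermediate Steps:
M(J, Q) = 38/(-24 + Q)
M(0 - 1*12, 96)*(-232) = (38/(-24 + 96))*(-232) = (38/72)*(-232) = (38*(1/72))*(-232) = (19/36)*(-232) = -1102/9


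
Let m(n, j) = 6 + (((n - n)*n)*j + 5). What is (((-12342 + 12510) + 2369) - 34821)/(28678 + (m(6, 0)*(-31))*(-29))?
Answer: -32284/38567 ≈ -0.83709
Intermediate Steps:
m(n, j) = 11 (m(n, j) = 6 + ((0*n)*j + 5) = 6 + (0*j + 5) = 6 + (0 + 5) = 6 + 5 = 11)
(((-12342 + 12510) + 2369) - 34821)/(28678 + (m(6, 0)*(-31))*(-29)) = (((-12342 + 12510) + 2369) - 34821)/(28678 + (11*(-31))*(-29)) = ((168 + 2369) - 34821)/(28678 - 341*(-29)) = (2537 - 34821)/(28678 + 9889) = -32284/38567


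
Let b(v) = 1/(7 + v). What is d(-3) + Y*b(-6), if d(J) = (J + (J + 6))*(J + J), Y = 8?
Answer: 8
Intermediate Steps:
d(J) = 2*J*(6 + 2*J) (d(J) = (J + (6 + J))*(2*J) = (6 + 2*J)*(2*J) = 2*J*(6 + 2*J))
d(-3) + Y*b(-6) = 4*(-3)*(3 - 3) + 8/(7 - 6) = 4*(-3)*0 + 8/1 = 0 + 8*1 = 0 + 8 = 8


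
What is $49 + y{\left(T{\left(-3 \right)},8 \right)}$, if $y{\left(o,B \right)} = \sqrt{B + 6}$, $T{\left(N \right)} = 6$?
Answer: $49 + \sqrt{14} \approx 52.742$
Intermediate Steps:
$y{\left(o,B \right)} = \sqrt{6 + B}$
$49 + y{\left(T{\left(-3 \right)},8 \right)} = 49 + \sqrt{6 + 8} = 49 + \sqrt{14}$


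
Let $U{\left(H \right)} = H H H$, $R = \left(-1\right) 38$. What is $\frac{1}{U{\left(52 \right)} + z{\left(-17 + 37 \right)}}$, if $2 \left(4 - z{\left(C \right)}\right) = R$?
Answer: $\frac{1}{140631} \approx 7.1108 \cdot 10^{-6}$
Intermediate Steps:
$R = -38$
$z{\left(C \right)} = 23$ ($z{\left(C \right)} = 4 - -19 = 4 + 19 = 23$)
$U{\left(H \right)} = H^{3}$ ($U{\left(H \right)} = H^{2} H = H^{3}$)
$\frac{1}{U{\left(52 \right)} + z{\left(-17 + 37 \right)}} = \frac{1}{52^{3} + 23} = \frac{1}{140608 + 23} = \frac{1}{140631}$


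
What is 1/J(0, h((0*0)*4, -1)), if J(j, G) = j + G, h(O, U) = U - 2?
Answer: -⅓ ≈ -0.33333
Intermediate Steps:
h(O, U) = -2 + U
J(j, G) = G + j
1/J(0, h((0*0)*4, -1)) = 1/((-2 - 1) + 0) = 1/(-3 + 0) = 1/(-3) = -⅓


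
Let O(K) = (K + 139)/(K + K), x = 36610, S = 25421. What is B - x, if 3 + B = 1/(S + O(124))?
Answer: -230832919075/6304671 ≈ -36613.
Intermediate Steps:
O(K) = (139 + K)/(2*K) (O(K) = (139 + K)/((2*K)) = (139 + K)*(1/(2*K)) = (139 + K)/(2*K))
B = -18913765/6304671 (B = -3 + 1/(25421 + (½)*(139 + 124)/124) = -3 + 1/(25421 + (½)*(1/124)*263) = -3 + 1/(25421 + 263/248) = -3 + 1/(6304671/248) = -3 + 248/6304671 = -18913765/6304671 ≈ -3.0000)
B - x = -18913765/6304671 - 1*36610 = -18913765/6304671 - 36610 = -230832919075/6304671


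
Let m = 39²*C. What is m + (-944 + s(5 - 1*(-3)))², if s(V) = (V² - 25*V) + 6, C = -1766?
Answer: -1532610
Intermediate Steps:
s(V) = 6 + V² - 25*V
m = -2686086 (m = 39²*(-1766) = 1521*(-1766) = -2686086)
m + (-944 + s(5 - 1*(-3)))² = -2686086 + (-944 + (6 + (5 - 1*(-3))² - 25*(5 - 1*(-3))))² = -2686086 + (-944 + (6 + (5 + 3)² - 25*(5 + 3)))² = -2686086 + (-944 + (6 + 8² - 25*8))² = -2686086 + (-944 + (6 + 64 - 200))² = -2686086 + (-944 - 130)² = -2686086 + (-1074)² = -2686086 + 1153476 = -1532610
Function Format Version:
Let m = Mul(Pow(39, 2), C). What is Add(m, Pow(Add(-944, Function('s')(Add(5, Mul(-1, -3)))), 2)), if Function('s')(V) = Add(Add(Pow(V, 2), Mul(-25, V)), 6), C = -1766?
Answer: -1532610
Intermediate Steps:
Function('s')(V) = Add(6, Pow(V, 2), Mul(-25, V))
m = -2686086 (m = Mul(Pow(39, 2), -1766) = Mul(1521, -1766) = -2686086)
Add(m, Pow(Add(-944, Function('s')(Add(5, Mul(-1, -3)))), 2)) = Add(-2686086, Pow(Add(-944, Add(6, Pow(Add(5, Mul(-1, -3)), 2), Mul(-25, Add(5, Mul(-1, -3))))), 2)) = Add(-2686086, Pow(Add(-944, Add(6, Pow(Add(5, 3), 2), Mul(-25, Add(5, 3)))), 2)) = Add(-2686086, Pow(Add(-944, Add(6, Pow(8, 2), Mul(-25, 8))), 2)) = Add(-2686086, Pow(Add(-944, Add(6, 64, -200)), 2)) = Add(-2686086, Pow(Add(-944, -130), 2)) = Add(-2686086, Pow(-1074, 2)) = Add(-2686086, 1153476) = -1532610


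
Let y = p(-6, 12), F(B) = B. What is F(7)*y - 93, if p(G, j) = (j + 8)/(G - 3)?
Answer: -977/9 ≈ -108.56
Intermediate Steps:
p(G, j) = (8 + j)/(-3 + G)
y = -20/9 (y = (8 + 12)/(-3 - 6) = 20/(-9) = -1/9*20 = -20/9 ≈ -2.2222)
F(7)*y - 93 = 7*(-20/9) - 93 = -140/9 - 93 = -977/9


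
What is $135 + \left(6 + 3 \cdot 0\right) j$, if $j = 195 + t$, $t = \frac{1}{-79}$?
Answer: $\frac{103089}{79} \approx 1304.9$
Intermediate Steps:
$t = - \frac{1}{79} \approx -0.012658$
$j = \frac{15404}{79}$ ($j = 195 - \frac{1}{79} = \frac{15404}{79} \approx 194.99$)
$135 + \left(6 + 3 \cdot 0\right) j = 135 + \left(6 + 3 \cdot 0\right) \frac{15404}{79} = 135 + \left(6 + 0\right) \frac{15404}{79} = 135 + 6 \cdot \frac{15404}{79} = 135 + \frac{92424}{79} = \frac{103089}{79}$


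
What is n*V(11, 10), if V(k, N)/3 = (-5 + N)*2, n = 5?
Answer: 150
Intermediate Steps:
V(k, N) = -30 + 6*N (V(k, N) = 3*((-5 + N)*2) = 3*(-10 + 2*N) = -30 + 6*N)
n*V(11, 10) = 5*(-30 + 6*10) = 5*(-30 + 60) = 5*30 = 150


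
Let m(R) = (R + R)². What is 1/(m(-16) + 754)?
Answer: 1/1778 ≈ 0.00056243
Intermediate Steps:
m(R) = 4*R² (m(R) = (2*R)² = 4*R²)
1/(m(-16) + 754) = 1/(4*(-16)² + 754) = 1/(4*256 + 754) = 1/(1024 + 754) = 1/1778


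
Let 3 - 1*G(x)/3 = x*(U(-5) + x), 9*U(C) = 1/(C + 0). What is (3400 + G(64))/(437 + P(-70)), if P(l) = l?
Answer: -133121/5505 ≈ -24.182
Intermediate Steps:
U(C) = 1/(9*C) (U(C) = 1/(9*(C + 0)) = 1/(9*C))
G(x) = 9 - 3*x*(-1/45 + x) (G(x) = 9 - 3*x*((1/9)/(-5) + x) = 9 - 3*x*((1/9)*(-1/5) + x) = 9 - 3*x*(-1/45 + x))
(3400 + G(64))/(437 + P(-70)) = (3400 + (9 - 3*64**2 + (1/15)*64))/(437 - 70) = (3400 + (9 - 3*4096 + 64/15))/367 = (3400 + (9 - 12288 + 64/15))*(1/367) = (3400 - 184121/15)*(1/367) = -133121/15*1/367 = -133121/5505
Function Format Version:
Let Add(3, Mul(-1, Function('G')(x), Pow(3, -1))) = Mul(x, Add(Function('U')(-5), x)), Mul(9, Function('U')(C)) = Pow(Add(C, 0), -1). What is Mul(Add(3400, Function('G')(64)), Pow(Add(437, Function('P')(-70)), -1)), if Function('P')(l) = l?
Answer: Rational(-133121, 5505) ≈ -24.182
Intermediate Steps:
Function('U')(C) = Mul(Rational(1, 9), Pow(C, -1)) (Function('U')(C) = Mul(Rational(1, 9), Pow(Add(C, 0), -1)) = Mul(Rational(1, 9), Pow(C, -1)))
Function('G')(x) = Add(9, Mul(-3, x, Add(Rational(-1, 45), x))) (Function('G')(x) = Add(9, Mul(-3, Mul(x, Add(Mul(Rational(1, 9), Pow(-5, -1)), x)))) = Add(9, Mul(-3, Mul(x, Add(Mul(Rational(1, 9), Rational(-1, 5)), x)))) = Add(9, Mul(-3, Mul(x, Add(Rational(-1, 45), x)))) = Add(9, Mul(-3, x, Add(Rational(-1, 45), x))))
Mul(Add(3400, Function('G')(64)), Pow(Add(437, Function('P')(-70)), -1)) = Mul(Add(3400, Add(9, Mul(-3, Pow(64, 2)), Mul(Rational(1, 15), 64))), Pow(Add(437, -70), -1)) = Mul(Add(3400, Add(9, Mul(-3, 4096), Rational(64, 15))), Pow(367, -1)) = Mul(Add(3400, Add(9, -12288, Rational(64, 15))), Rational(1, 367)) = Mul(Add(3400, Rational(-184121, 15)), Rational(1, 367)) = Mul(Rational(-133121, 15), Rational(1, 367)) = Rational(-133121, 5505)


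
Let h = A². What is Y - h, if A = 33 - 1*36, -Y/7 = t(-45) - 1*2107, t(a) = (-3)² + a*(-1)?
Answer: 14362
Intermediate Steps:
t(a) = 9 - a
Y = 14371 (Y = -7*((9 - 1*(-45)) - 1*2107) = -7*((9 + 45) - 2107) = -7*(54 - 2107) = -7*(-2053) = 14371)
A = -3 (A = 33 - 36 = -3)
h = 9 (h = (-3)² = 9)
Y - h = 14371 - 1*9 = 14371 - 9 = 14362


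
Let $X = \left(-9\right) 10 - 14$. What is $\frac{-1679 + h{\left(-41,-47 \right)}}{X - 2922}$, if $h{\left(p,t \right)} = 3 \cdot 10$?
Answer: $\frac{97}{178} \approx 0.54494$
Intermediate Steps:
$h{\left(p,t \right)} = 30$
$X = -104$ ($X = -90 - 14 = -104$)
$\frac{-1679 + h{\left(-41,-47 \right)}}{X - 2922} = \frac{-1679 + 30}{-104 - 2922} = - \frac{1649}{-3026} = \left(-1649\right) \left(- \frac{1}{3026}\right) = \frac{97}{178}$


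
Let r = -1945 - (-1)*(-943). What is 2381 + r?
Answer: -507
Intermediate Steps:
r = -2888 (r = -1945 - 1*943 = -1945 - 943 = -2888)
2381 + r = 2381 - 2888 = -507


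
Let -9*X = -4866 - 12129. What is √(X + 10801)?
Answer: 2*√28551/3 ≈ 112.65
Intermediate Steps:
X = 5665/3 (X = -(-4866 - 12129)/9 = -⅑*(-16995) = 5665/3 ≈ 1888.3)
√(X + 10801) = √(5665/3 + 10801) = √(38068/3) = 2*√28551/3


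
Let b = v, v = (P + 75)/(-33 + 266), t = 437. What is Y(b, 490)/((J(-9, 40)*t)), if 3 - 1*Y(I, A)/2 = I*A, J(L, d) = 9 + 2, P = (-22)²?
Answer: -546422/1120031 ≈ -0.48786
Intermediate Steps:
P = 484
J(L, d) = 11
v = 559/233 (v = (484 + 75)/(-33 + 266) = 559/233 ≈ 2.3991)
b = 559/233 ≈ 2.3991
Y(I, A) = 6 - 2*A*I (Y(I, A) = 6 - 2*I*A = 6 - 2*A*I)
Y(b, 490)/((J(-9, 40)*t)) = (6 - 2*490*559/233)/((11*437)) = (6 - 547820/233)/4807 = -546422/233*1/4807 = -546422/1120031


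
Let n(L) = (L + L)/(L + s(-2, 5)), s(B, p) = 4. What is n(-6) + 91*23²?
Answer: 48145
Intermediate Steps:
n(L) = 2*L/(4 + L) (n(L) = (L + L)/(L + 4) = (2*L)/(4 + L) = 2*L/(4 + L))
n(-6) + 91*23² = 2*(-6)/(4 - 6) + 91*23² = 2*(-6)/(-2) + 91*529 = 2*(-6)*(-½) + 48139 = 6 + 48139 = 48145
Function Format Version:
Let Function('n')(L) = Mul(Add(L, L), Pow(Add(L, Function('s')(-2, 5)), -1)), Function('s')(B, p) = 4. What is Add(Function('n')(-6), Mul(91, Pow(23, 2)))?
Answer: 48145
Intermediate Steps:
Function('n')(L) = Mul(2, L, Pow(Add(4, L), -1)) (Function('n')(L) = Mul(Add(L, L), Pow(Add(L, 4), -1)) = Mul(Mul(2, L), Pow(Add(4, L), -1)) = Mul(2, L, Pow(Add(4, L), -1)))
Add(Function('n')(-6), Mul(91, Pow(23, 2))) = Add(Mul(2, -6, Pow(Add(4, -6), -1)), Mul(91, Pow(23, 2))) = Add(Mul(2, -6, Pow(-2, -1)), Mul(91, 529)) = Add(Mul(2, -6, Rational(-1, 2)), 48139) = Add(6, 48139) = 48145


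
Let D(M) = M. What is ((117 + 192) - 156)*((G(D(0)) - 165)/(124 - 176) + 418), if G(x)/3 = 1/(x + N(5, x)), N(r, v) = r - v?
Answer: 8376903/130 ≈ 64438.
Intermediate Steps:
G(x) = ⅗ (G(x) = 3/(x + (5 - x)) = 3/5 = 3*(⅕) = ⅗)
((117 + 192) - 156)*((G(D(0)) - 165)/(124 - 176) + 418) = ((117 + 192) - 156)*((⅗ - 165)/(124 - 176) + 418) = (309 - 156)*(-822/5/(-52) + 418) = 153*(-822/5*(-1/52) + 418) = 153*(411/130 + 418) = 153*(54751/130) = 8376903/130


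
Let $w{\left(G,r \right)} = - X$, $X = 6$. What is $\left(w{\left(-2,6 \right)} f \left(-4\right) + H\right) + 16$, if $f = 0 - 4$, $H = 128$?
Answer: $48$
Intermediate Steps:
$w{\left(G,r \right)} = -6$ ($w{\left(G,r \right)} = \left(-1\right) 6 = -6$)
$f = -4$
$\left(w{\left(-2,6 \right)} f \left(-4\right) + H\right) + 16 = \left(\left(-6\right) \left(-4\right) \left(-4\right) + 128\right) + 16 = \left(24 \left(-4\right) + 128\right) + 16 = \left(-96 + 128\right) + 16 = 32 + 16 = 48$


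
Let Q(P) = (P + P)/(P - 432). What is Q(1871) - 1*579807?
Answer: -834338531/1439 ≈ -5.7980e+5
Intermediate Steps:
Q(P) = 2*P/(-432 + P) (Q(P) = (2*P)/(-432 + P) = 2*P/(-432 + P))
Q(1871) - 1*579807 = 2*1871/(-432 + 1871) - 1*579807 = 2*1871/1439 - 579807 = 2*1871*(1/1439) - 579807 = 3742/1439 - 579807 = -834338531/1439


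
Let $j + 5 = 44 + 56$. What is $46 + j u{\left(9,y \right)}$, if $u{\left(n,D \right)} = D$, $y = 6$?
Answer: $616$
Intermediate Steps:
$j = 95$ ($j = -5 + \left(44 + 56\right) = -5 + 100 = 95$)
$46 + j u{\left(9,y \right)} = 46 + 95 \cdot 6 = 46 + 570 = 616$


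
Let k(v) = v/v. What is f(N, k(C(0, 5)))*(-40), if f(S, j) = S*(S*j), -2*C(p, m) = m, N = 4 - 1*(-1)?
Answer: -1000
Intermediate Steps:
N = 5 (N = 4 + 1 = 5)
C(p, m) = -m/2
k(v) = 1
f(S, j) = j*S²
f(N, k(C(0, 5)))*(-40) = (1*5²)*(-40) = (1*25)*(-40) = 25*(-40) = -1000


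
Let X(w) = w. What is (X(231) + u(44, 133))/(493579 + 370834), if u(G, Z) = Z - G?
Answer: 320/864413 ≈ 0.00037019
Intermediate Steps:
(X(231) + u(44, 133))/(493579 + 370834) = (231 + (133 - 1*44))/(493579 + 370834) = (231 + (133 - 44))/864413 = (231 + 89)*(1/864413) = 320*(1/864413) = 320/864413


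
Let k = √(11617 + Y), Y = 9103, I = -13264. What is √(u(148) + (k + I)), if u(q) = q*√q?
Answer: 2*√(-3316 + √1295 + 74*√37) ≈ 106.39*I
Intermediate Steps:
u(q) = q^(3/2)
k = 4*√1295 (k = √(11617 + 9103) = √20720 = 4*√1295 ≈ 143.94)
√(u(148) + (k + I)) = √(148^(3/2) + (4*√1295 - 13264)) = √(296*√37 + (-13264 + 4*√1295)) = √(-13264 + 4*√1295 + 296*√37)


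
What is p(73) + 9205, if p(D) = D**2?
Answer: 14534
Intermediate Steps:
p(73) + 9205 = 73**2 + 9205 = 5329 + 9205 = 14534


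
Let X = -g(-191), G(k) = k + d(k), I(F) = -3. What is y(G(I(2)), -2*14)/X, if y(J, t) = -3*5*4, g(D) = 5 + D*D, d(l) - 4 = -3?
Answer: 10/6081 ≈ 0.0016445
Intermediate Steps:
d(l) = 1 (d(l) = 4 - 3 = 1)
g(D) = 5 + D²
G(k) = 1 + k (G(k) = k + 1 = 1 + k)
y(J, t) = -60 (y(J, t) = -15*4 = -60)
X = -36486 (X = -(5 + (-191)²) = -(5 + 36481) = -1*36486 = -36486)
y(G(I(2)), -2*14)/X = -60/(-36486) = -60*(-1/36486) = 10/6081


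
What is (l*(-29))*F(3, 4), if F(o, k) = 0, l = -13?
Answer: 0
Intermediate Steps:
(l*(-29))*F(3, 4) = -13*(-29)*0 = 377*0 = 0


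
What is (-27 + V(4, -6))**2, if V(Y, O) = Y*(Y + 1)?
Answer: 49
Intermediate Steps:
V(Y, O) = Y*(1 + Y)
(-27 + V(4, -6))**2 = (-27 + 4*(1 + 4))**2 = (-27 + 4*5)**2 = (-27 + 20)**2 = (-7)**2 = 49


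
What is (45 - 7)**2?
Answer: 1444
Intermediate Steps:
(45 - 7)**2 = 38**2 = 1444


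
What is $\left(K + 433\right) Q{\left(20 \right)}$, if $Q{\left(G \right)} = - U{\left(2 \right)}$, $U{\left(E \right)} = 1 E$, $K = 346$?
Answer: $-1558$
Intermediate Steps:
$U{\left(E \right)} = E$
$Q{\left(G \right)} = -2$ ($Q{\left(G \right)} = \left(-1\right) 2 = -2$)
$\left(K + 433\right) Q{\left(20 \right)} = \left(346 + 433\right) \left(-2\right) = 779 \left(-2\right) = -1558$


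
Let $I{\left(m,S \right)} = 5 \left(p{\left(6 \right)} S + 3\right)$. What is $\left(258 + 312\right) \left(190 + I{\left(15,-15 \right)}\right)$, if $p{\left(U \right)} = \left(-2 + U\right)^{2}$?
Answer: $-567150$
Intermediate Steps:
$I{\left(m,S \right)} = 15 + 80 S$ ($I{\left(m,S \right)} = 5 \left(\left(-2 + 6\right)^{2} S + 3\right) = 5 \left(4^{2} S + 3\right) = 5 \left(16 S + 3\right) = 5 \left(3 + 16 S\right) = 15 + 80 S$)
$\left(258 + 312\right) \left(190 + I{\left(15,-15 \right)}\right) = \left(258 + 312\right) \left(190 + \left(15 + 80 \left(-15\right)\right)\right) = 570 \left(190 + \left(15 - 1200\right)\right) = 570 \left(190 - 1185\right) = 570 \left(-995\right) = -567150$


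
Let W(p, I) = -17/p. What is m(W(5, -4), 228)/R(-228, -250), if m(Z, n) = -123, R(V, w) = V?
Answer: 41/76 ≈ 0.53947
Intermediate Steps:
m(W(5, -4), 228)/R(-228, -250) = -123/(-228) = -123*(-1/228) = 41/76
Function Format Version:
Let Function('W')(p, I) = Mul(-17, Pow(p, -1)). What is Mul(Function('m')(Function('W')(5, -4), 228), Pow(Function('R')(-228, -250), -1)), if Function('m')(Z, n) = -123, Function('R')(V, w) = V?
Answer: Rational(41, 76) ≈ 0.53947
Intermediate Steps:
Mul(Function('m')(Function('W')(5, -4), 228), Pow(Function('R')(-228, -250), -1)) = Mul(-123, Pow(-228, -1)) = Mul(-123, Rational(-1, 228)) = Rational(41, 76)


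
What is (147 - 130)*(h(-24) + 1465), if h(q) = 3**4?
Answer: 26282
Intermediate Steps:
h(q) = 81
(147 - 130)*(h(-24) + 1465) = (147 - 130)*(81 + 1465) = 17*1546 = 26282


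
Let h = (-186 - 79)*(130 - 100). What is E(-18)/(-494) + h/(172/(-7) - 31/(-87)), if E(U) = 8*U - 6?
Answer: 1196968875/3642509 ≈ 328.61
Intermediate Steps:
E(U) = -6 + 8*U
h = -7950 (h = -265*30 = -7950)
E(-18)/(-494) + h/(172/(-7) - 31/(-87)) = (-6 + 8*(-18))/(-494) - 7950/(172/(-7) - 31/(-87)) = (-6 - 144)*(-1/494) - 7950/(172*(-1/7) - 31*(-1/87)) = -150*(-1/494) - 7950/(-172/7 + 31/87) = 75/247 - 7950/(-14747/609) = 75/247 - 7950*(-609/14747) = 75/247 + 4841550/14747 = 1196968875/3642509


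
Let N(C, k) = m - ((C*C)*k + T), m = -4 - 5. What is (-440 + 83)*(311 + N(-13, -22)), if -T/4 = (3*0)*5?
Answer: -1435140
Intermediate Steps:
m = -9
T = 0 (T = -4*3*0*5 = -0*5 = -4*0 = 0)
N(C, k) = -9 - k*C² (N(C, k) = -9 - ((C*C)*k + 0) = -9 - (C²*k + 0) = -9 - (k*C² + 0) = -9 - k*C²)
(-440 + 83)*(311 + N(-13, -22)) = (-440 + 83)*(311 + (-9 - 1*(-22)*(-13)²)) = -357*(311 + (-9 - 1*(-22)*169)) = -357*(311 + (-9 + 3718)) = -357*(311 + 3709) = -357*4020 = -1435140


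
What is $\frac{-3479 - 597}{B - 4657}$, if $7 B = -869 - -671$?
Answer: $\frac{28532}{32797} \approx 0.86996$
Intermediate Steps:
$B = - \frac{198}{7}$ ($B = \frac{-869 - -671}{7} = \frac{-869 + 671}{7} = \frac{1}{7} \left(-198\right) = - \frac{198}{7} \approx -28.286$)
$\frac{-3479 - 597}{B - 4657} = \frac{-3479 - 597}{- \frac{198}{7} - 4657} = - \frac{4076}{- \frac{32797}{7}} = \left(-4076\right) \left(- \frac{7}{32797}\right) = \frac{28532}{32797}$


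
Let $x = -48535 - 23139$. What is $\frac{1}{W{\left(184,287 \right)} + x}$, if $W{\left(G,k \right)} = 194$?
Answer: $- \frac{1}{71480} \approx -1.399 \cdot 10^{-5}$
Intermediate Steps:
$x = -71674$
$\frac{1}{W{\left(184,287 \right)} + x} = \frac{1}{194 - 71674} = \frac{1}{-71480} = - \frac{1}{71480}$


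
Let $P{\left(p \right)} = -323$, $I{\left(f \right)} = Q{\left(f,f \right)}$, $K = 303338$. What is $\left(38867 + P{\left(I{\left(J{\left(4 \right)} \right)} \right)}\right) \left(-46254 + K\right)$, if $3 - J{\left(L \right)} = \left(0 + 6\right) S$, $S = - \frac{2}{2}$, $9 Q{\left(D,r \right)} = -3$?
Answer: $9909045696$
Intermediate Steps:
$Q{\left(D,r \right)} = - \frac{1}{3}$ ($Q{\left(D,r \right)} = \frac{1}{9} \left(-3\right) = - \frac{1}{3}$)
$S = -1$ ($S = \left(-2\right) \frac{1}{2} = -1$)
$J{\left(L \right)} = 9$ ($J{\left(L \right)} = 3 - \left(0 + 6\right) \left(-1\right) = 3 - 6 \left(-1\right) = 3 - -6 = 3 + 6 = 9$)
$I{\left(f \right)} = - \frac{1}{3}$
$\left(38867 + P{\left(I{\left(J{\left(4 \right)} \right)} \right)}\right) \left(-46254 + K\right) = \left(38867 - 323\right) \left(-46254 + 303338\right) = 38544 \cdot 257084 = 9909045696$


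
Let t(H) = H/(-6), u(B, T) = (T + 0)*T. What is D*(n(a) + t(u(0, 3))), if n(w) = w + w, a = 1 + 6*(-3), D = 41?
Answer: -2911/2 ≈ -1455.5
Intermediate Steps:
u(B, T) = T**2 (u(B, T) = T*T = T**2)
a = -17 (a = 1 - 18 = -17)
t(H) = -H/6 (t(H) = H*(-1/6) = -H/6)
n(w) = 2*w
D*(n(a) + t(u(0, 3))) = 41*(2*(-17) - 1/6*3**2) = 41*(-34 - 1/6*9) = 41*(-34 - 3/2) = 41*(-71/2) = -2911/2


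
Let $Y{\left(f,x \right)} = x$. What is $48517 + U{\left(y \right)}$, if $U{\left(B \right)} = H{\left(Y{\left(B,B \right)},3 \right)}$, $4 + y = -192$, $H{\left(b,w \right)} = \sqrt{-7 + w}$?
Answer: $48517 + 2 i \approx 48517.0 + 2.0 i$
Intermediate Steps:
$y = -196$ ($y = -4 - 192 = -196$)
$U{\left(B \right)} = 2 i$ ($U{\left(B \right)} = \sqrt{-7 + 3} = \sqrt{-4} = 2 i$)
$48517 + U{\left(y \right)} = 48517 + 2 i$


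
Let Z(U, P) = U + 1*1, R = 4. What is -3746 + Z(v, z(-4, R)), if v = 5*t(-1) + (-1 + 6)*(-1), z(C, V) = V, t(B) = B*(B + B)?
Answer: -3740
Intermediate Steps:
t(B) = 2*B**2 (t(B) = B*(2*B) = 2*B**2)
v = 5 (v = 5*(2*(-1)**2) + (-1 + 6)*(-1) = 5*(2*1) + 5*(-1) = 5*2 - 5 = 10 - 5 = 5)
Z(U, P) = 1 + U (Z(U, P) = U + 1 = 1 + U)
-3746 + Z(v, z(-4, R)) = -3746 + (1 + 5) = -3746 + 6 = -3740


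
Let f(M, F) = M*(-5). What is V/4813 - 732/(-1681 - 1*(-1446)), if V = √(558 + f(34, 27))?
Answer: 732/235 + 2*√97/4813 ≈ 3.1190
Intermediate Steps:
f(M, F) = -5*M
V = 2*√97 (V = √(558 - 5*34) = √(558 - 170) = √388 = 2*√97 ≈ 19.698)
V/4813 - 732/(-1681 - 1*(-1446)) = (2*√97)/4813 - 732/(-1681 - 1*(-1446)) = (2*√97)*(1/4813) - 732/(-1681 + 1446) = 2*√97/4813 - 732/(-235) = 2*√97/4813 - 732*(-1/235) = 2*√97/4813 + 732/235 = 732/235 + 2*√97/4813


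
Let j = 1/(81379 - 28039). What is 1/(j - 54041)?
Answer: -53340/2882546939 ≈ -1.8504e-5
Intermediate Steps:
j = 1/53340 ≈ 1.8748e-5
1/(j - 54041) = 1/(1/53340 - 54041) = 1/(-2882546939/53340) = -53340/2882546939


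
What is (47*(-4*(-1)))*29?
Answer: 5452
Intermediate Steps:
(47*(-4*(-1)))*29 = (47*4)*29 = 188*29 = 5452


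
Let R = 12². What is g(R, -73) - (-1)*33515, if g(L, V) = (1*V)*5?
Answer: 33150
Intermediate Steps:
R = 144
g(L, V) = 5*V (g(L, V) = V*5 = 5*V)
g(R, -73) - (-1)*33515 = 5*(-73) - (-1)*33515 = -365 - 1*(-33515) = -365 + 33515 = 33150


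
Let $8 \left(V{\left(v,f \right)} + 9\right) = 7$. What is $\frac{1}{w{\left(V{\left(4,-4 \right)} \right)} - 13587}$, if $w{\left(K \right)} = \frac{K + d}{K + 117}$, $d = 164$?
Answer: $- \frac{871}{11833030} \approx -7.3608 \cdot 10^{-5}$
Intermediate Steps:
$V{\left(v,f \right)} = - \frac{65}{8}$ ($V{\left(v,f \right)} = -9 + \frac{1}{8} \cdot 7 = -9 + \frac{7}{8} = - \frac{65}{8}$)
$w{\left(K \right)} = \frac{164 + K}{117 + K}$ ($w{\left(K \right)} = \frac{K + 164}{K + 117} = \frac{164 + K}{117 + K}$)
$\frac{1}{w{\left(V{\left(4,-4 \right)} \right)} - 13587} = \frac{1}{\frac{164 - \frac{65}{8}}{117 - \frac{65}{8}} - 13587} = \frac{1}{\frac{1}{\frac{871}{8}} \cdot \frac{1247}{8} - 13587} = \frac{1}{\frac{8}{871} \cdot \frac{1247}{8} - 13587} = \frac{1}{\frac{1247}{871} - 13587} = \frac{1}{- \frac{11833030}{871}} = - \frac{871}{11833030}$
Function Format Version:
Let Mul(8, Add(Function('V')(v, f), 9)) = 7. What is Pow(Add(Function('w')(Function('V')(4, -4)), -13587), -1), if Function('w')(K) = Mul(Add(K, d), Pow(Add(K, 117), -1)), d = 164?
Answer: Rational(-871, 11833030) ≈ -7.3608e-5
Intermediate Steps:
Function('V')(v, f) = Rational(-65, 8) (Function('V')(v, f) = Add(-9, Mul(Rational(1, 8), 7)) = Add(-9, Rational(7, 8)) = Rational(-65, 8))
Function('w')(K) = Mul(Pow(Add(117, K), -1), Add(164, K)) (Function('w')(K) = Mul(Add(K, 164), Pow(Add(K, 117), -1)) = Mul(Add(164, K), Pow(Add(117, K), -1)) = Mul(Pow(Add(117, K), -1), Add(164, K)))
Pow(Add(Function('w')(Function('V')(4, -4)), -13587), -1) = Pow(Add(Mul(Pow(Add(117, Rational(-65, 8)), -1), Add(164, Rational(-65, 8))), -13587), -1) = Pow(Add(Mul(Pow(Rational(871, 8), -1), Rational(1247, 8)), -13587), -1) = Pow(Add(Mul(Rational(8, 871), Rational(1247, 8)), -13587), -1) = Pow(Add(Rational(1247, 871), -13587), -1) = Pow(Rational(-11833030, 871), -1) = Rational(-871, 11833030)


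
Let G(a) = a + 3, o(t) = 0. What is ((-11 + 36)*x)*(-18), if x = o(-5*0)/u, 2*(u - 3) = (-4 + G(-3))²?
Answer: 0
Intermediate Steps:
G(a) = 3 + a
u = 11 (u = 3 + (-4 + (3 - 3))²/2 = 3 + (-4 + 0)²/2 = 3 + (½)*(-4)² = 3 + (½)*16 = 3 + 8 = 11)
x = 0 (x = 0/11 = 0*(1/11) = 0)
((-11 + 36)*x)*(-18) = ((-11 + 36)*0)*(-18) = (25*0)*(-18) = 0*(-18) = 0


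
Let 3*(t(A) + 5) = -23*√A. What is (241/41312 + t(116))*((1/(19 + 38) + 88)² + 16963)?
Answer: -1380326996437/11185224 - 3693021496*√29/9747 ≈ -2.1638e+6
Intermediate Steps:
t(A) = -5 - 23*√A/3 (t(A) = -5 + (-23*√A)/3 = -5 - 23*√A/3)
(241/41312 + t(116))*((1/(19 + 38) + 88)² + 16963) = (241/41312 + (-5 - 46*√29/3))*((1/(19 + 38) + 88)² + 16963) = (241*(1/41312) + (-5 - 46*√29/3))*((1/57 + 88)² + 16963) = (241/41312 + (-5 - 46*√29/3))*((1/57 + 88)² + 16963) = (-206319/41312 - 46*√29/3)*((5017/57)² + 16963) = (-206319/41312 - 46*√29/3)*(25170289/3249 + 16963) = (-206319/41312 - 46*√29/3)*(80283076/3249) = -1380326996437/11185224 - 3693021496*√29/9747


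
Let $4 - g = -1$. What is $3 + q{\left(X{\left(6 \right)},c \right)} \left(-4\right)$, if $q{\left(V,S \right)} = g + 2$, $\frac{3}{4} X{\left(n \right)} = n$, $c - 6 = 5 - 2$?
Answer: $-25$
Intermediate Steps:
$g = 5$ ($g = 4 - -1 = 4 + 1 = 5$)
$c = 9$ ($c = 6 + \left(5 - 2\right) = 6 + 3 = 9$)
$X{\left(n \right)} = \frac{4 n}{3}$
$q{\left(V,S \right)} = 7$ ($q{\left(V,S \right)} = 5 + 2 = 7$)
$3 + q{\left(X{\left(6 \right)},c \right)} \left(-4\right) = 3 + 7 \left(-4\right) = 3 - 28 = -25$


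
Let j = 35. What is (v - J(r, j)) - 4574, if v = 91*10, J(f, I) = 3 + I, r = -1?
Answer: -3702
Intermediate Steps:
v = 910
(v - J(r, j)) - 4574 = (910 - (3 + 35)) - 4574 = (910 - 1*38) - 4574 = (910 - 38) - 4574 = 872 - 4574 = -3702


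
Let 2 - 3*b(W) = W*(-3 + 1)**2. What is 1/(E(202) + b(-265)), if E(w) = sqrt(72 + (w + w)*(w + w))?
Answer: -177/18986 + sqrt(40822)/18986 ≈ 0.0013191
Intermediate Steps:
b(W) = 2/3 - 4*W/3 (b(W) = 2/3 - W*(-3 + 1)**2/3 = 2/3 - W*(-2)**2/3 = 2/3 - W*4/3 = 2/3 - 4*W/3)
E(w) = sqrt(72 + 4*w**2) (E(w) = sqrt(72 + (2*w)*(2*w)) = sqrt(72 + 4*w**2))
1/(E(202) + b(-265)) = 1/(2*sqrt(18 + 202**2) + (2/3 - 4/3*(-265))) = 1/(2*sqrt(18 + 40804) + (2/3 + 1060/3)) = 1/(2*sqrt(40822) + 354) = 1/(354 + 2*sqrt(40822))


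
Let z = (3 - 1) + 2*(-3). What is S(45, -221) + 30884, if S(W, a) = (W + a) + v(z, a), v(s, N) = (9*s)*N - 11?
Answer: 38653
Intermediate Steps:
z = -4 (z = 2 - 6 = -4)
v(s, N) = -11 + 9*N*s (v(s, N) = 9*N*s - 11 = -11 + 9*N*s)
S(W, a) = -11 + W - 35*a (S(W, a) = (W + a) + (-11 + 9*a*(-4)) = (W + a) + (-11 - 36*a) = -11 + W - 35*a)
S(45, -221) + 30884 = (-11 + 45 - 35*(-221)) + 30884 = (-11 + 45 + 7735) + 30884 = 7769 + 30884 = 38653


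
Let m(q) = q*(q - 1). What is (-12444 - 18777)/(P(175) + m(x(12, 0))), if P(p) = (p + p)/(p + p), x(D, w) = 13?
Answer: -31221/157 ≈ -198.86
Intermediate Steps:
m(q) = q*(-1 + q)
P(p) = 1 (P(p) = (2*p)/((2*p)) = (2*p)*(1/(2*p)) = 1)
(-12444 - 18777)/(P(175) + m(x(12, 0))) = (-12444 - 18777)/(1 + 13*(-1 + 13)) = -31221/(1 + 13*12) = -31221/(1 + 156) = -31221/157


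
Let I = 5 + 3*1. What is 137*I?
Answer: 1096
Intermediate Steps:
I = 8 (I = 5 + 3 = 8)
137*I = 137*8 = 1096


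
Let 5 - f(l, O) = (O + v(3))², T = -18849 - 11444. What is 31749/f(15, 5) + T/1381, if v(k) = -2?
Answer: -43966541/5524 ≈ -7959.2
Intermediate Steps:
T = -30293
f(l, O) = 5 - (-2 + O)² (f(l, O) = 5 - (O - 2)² = 5 - (-2 + O)²)
31749/f(15, 5) + T/1381 = 31749/(5 - (-2 + 5)²) - 30293/1381 = 31749/(5 - 1*3²) - 30293*1/1381 = 31749/(5 - 1*9) - 30293/1381 = 31749/(5 - 9) - 30293/1381 = 31749/(-4) - 30293/1381 = 31749*(-¼) - 30293/1381 = -31749/4 - 30293/1381 = -43966541/5524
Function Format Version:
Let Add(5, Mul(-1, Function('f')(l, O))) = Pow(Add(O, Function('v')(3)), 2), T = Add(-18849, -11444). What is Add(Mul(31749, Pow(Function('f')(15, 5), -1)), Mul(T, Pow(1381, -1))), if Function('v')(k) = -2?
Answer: Rational(-43966541, 5524) ≈ -7959.2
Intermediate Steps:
T = -30293
Function('f')(l, O) = Add(5, Mul(-1, Pow(Add(-2, O), 2))) (Function('f')(l, O) = Add(5, Mul(-1, Pow(Add(O, -2), 2))) = Add(5, Mul(-1, Pow(Add(-2, O), 2))))
Add(Mul(31749, Pow(Function('f')(15, 5), -1)), Mul(T, Pow(1381, -1))) = Add(Mul(31749, Pow(Add(5, Mul(-1, Pow(Add(-2, 5), 2))), -1)), Mul(-30293, Pow(1381, -1))) = Add(Mul(31749, Pow(Add(5, Mul(-1, Pow(3, 2))), -1)), Mul(-30293, Rational(1, 1381))) = Add(Mul(31749, Pow(Add(5, Mul(-1, 9)), -1)), Rational(-30293, 1381)) = Add(Mul(31749, Pow(Add(5, -9), -1)), Rational(-30293, 1381)) = Add(Mul(31749, Pow(-4, -1)), Rational(-30293, 1381)) = Add(Mul(31749, Rational(-1, 4)), Rational(-30293, 1381)) = Add(Rational(-31749, 4), Rational(-30293, 1381)) = Rational(-43966541, 5524)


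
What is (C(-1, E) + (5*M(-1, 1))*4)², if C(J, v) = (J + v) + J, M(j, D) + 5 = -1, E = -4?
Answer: 15876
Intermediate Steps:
M(j, D) = -6 (M(j, D) = -5 - 1 = -6)
C(J, v) = v + 2*J
(C(-1, E) + (5*M(-1, 1))*4)² = ((-4 + 2*(-1)) + (5*(-6))*4)² = ((-4 - 2) - 30*4)² = (-6 - 120)² = (-126)² = 15876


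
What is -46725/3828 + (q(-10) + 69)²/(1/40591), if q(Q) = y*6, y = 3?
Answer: 392029648429/1276 ≈ 3.0723e+8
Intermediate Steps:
q(Q) = 18 (q(Q) = 3*6 = 18)
-46725/3828 + (q(-10) + 69)²/(1/40591) = -46725/3828 + (18 + 69)²/(1/40591) = -46725*1/3828 + 87²/(1/40591) = -15575/1276 + 7569*40591 = -15575/1276 + 307233279 = 392029648429/1276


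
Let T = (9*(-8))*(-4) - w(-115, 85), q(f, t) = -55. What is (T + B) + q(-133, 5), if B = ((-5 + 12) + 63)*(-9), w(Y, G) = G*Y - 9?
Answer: 9387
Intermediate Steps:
w(Y, G) = -9 + G*Y
T = 10072 (T = (9*(-8))*(-4) - (-9 + 85*(-115)) = -72*(-4) - (-9 - 9775) = 288 - 1*(-9784) = 288 + 9784 = 10072)
B = -630 (B = (7 + 63)*(-9) = 70*(-9) = -630)
(T + B) + q(-133, 5) = (10072 - 630) - 55 = 9442 - 55 = 9387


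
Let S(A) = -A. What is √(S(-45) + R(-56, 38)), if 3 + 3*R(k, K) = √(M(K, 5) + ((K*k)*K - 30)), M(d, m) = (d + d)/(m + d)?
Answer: √(732204 + 129*I*√149569738)/129 ≈ 8.6174 + 5.5008*I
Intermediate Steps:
M(d, m) = 2*d/(d + m) (M(d, m) = (2*d)/(d + m) = 2*d/(d + m))
R(k, K) = -1 + √(-30 + k*K² + 2*K/(5 + K))/3 (R(k, K) = -1 + √(2*K/(K + 5) + ((K*k)*K - 30))/3 = -1 + √(2*K/(5 + K) + (k*K² - 30))/3 = -1 + √(2*K/(5 + K) + (-30 + k*K²))/3 = -1 + √(-30 + k*K² + 2*K/(5 + K))/3)
√(S(-45) + R(-56, 38)) = √(-1*(-45) + (-1 + √((2*38 + (-30 - 56*38²)*(5 + 38))/(5 + 38))/3)) = √(45 + (-1 + √((76 + (-30 - 56*1444)*43)/43)/3)) = √(45 + (-1 + √((76 + (-30 - 80864)*43)/43)/3)) = √(45 + (-1 + √((76 - 80894*43)/43)/3)) = √(45 + (-1 + √((76 - 3478442)/43)/3)) = √(45 + (-1 + √((1/43)*(-3478366))/3)) = √(45 + (-1 + √(-3478366/43)/3)) = √(45 + (-1 + (I*√149569738/43)/3)) = √(45 + (-1 + I*√149569738/129)) = √(44 + I*√149569738/129)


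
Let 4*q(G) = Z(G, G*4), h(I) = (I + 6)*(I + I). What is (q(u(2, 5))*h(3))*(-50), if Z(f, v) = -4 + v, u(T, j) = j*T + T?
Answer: -29700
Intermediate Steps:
u(T, j) = T + T*j (u(T, j) = T*j + T = T + T*j)
h(I) = 2*I*(6 + I) (h(I) = (6 + I)*(2*I) = 2*I*(6 + I))
q(G) = -1 + G (q(G) = (-4 + G*4)/4 = (-4 + 4*G)/4 = -1 + G)
(q(u(2, 5))*h(3))*(-50) = ((-1 + 2*(1 + 5))*(2*3*(6 + 3)))*(-50) = ((-1 + 2*6)*(2*3*9))*(-50) = ((-1 + 12)*54)*(-50) = (11*54)*(-50) = 594*(-50) = -29700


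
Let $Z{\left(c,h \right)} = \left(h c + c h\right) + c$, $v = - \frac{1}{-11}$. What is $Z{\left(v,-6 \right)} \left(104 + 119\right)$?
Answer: $-223$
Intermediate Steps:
$v = \frac{1}{11}$ ($v = \left(-1\right) \left(- \frac{1}{11}\right) = \frac{1}{11} \approx 0.090909$)
$Z{\left(c,h \right)} = c + 2 c h$ ($Z{\left(c,h \right)} = \left(c h + c h\right) + c = 2 c h + c = c + 2 c h$)
$Z{\left(v,-6 \right)} \left(104 + 119\right) = \frac{1 + 2 \left(-6\right)}{11} \left(104 + 119\right) = \frac{1 - 12}{11} \cdot 223 = \frac{1}{11} \left(-11\right) 223 = \left(-1\right) 223 = -223$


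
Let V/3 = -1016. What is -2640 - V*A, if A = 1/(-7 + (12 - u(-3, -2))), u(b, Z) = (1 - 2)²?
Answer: -1878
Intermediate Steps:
V = -3048 (V = 3*(-1016) = -3048)
u(b, Z) = 1 (u(b, Z) = (-1)² = 1)
A = ¼ (A = 1/(-7 + (12 - 1*1)) = 1/(-7 + (12 - 1)) = 1/(-7 + 11) = 1/4 = ¼ ≈ 0.25000)
-2640 - V*A = -2640 - (-3048)/4 = -2640 - 1*(-762) = -2640 + 762 = -1878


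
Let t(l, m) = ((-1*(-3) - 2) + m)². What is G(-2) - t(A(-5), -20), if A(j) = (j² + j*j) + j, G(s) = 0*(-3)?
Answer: -361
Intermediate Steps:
G(s) = 0
A(j) = j + 2*j² (A(j) = (j² + j²) + j = 2*j² + j = j + 2*j²)
t(l, m) = (1 + m)² (t(l, m) = ((3 - 2) + m)² = (1 + m)²)
G(-2) - t(A(-5), -20) = 0 - (1 - 20)² = 0 - 1*(-19)² = 0 - 1*361 = 0 - 361 = -361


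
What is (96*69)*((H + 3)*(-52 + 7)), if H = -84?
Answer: 24144480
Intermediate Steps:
(96*69)*((H + 3)*(-52 + 7)) = (96*69)*((-84 + 3)*(-52 + 7)) = 6624*(-81*(-45)) = 6624*3645 = 24144480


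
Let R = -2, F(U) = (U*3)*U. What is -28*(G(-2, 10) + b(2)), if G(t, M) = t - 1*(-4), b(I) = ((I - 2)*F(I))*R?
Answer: -56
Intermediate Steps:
F(U) = 3*U**2 (F(U) = (3*U)*U = 3*U**2)
b(I) = -6*I**2*(-2 + I) (b(I) = ((I - 2)*(3*I**2))*(-2) = ((-2 + I)*(3*I**2))*(-2) = (3*I**2*(-2 + I))*(-2) = -6*I**2*(-2 + I))
G(t, M) = 4 + t (G(t, M) = t + 4 = 4 + t)
-28*(G(-2, 10) + b(2)) = -28*((4 - 2) + 6*2**2*(2 - 1*2)) = -28*(2 + 6*4*(2 - 2)) = -28*(2 + 6*4*0) = -28*(2 + 0) = -28*2 = -56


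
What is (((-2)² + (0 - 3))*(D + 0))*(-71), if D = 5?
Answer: -355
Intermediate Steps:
(((-2)² + (0 - 3))*(D + 0))*(-71) = (((-2)² + (0 - 3))*(5 + 0))*(-71) = ((4 - 3)*5)*(-71) = (1*5)*(-71) = 5*(-71) = -355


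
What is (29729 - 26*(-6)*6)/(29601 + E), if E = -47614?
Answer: -30665/18013 ≈ -1.7024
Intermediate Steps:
(29729 - 26*(-6)*6)/(29601 + E) = (29729 - 26*(-6)*6)/(29601 - 47614) = (29729 + 156*6)/(-18013) = (29729 + 936)*(-1/18013) = 30665*(-1/18013) = -30665/18013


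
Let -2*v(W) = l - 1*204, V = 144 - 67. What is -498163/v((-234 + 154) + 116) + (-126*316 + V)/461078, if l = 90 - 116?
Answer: -229696569699/53023970 ≈ -4331.9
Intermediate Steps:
l = -26
V = 77
v(W) = 115 (v(W) = -(-26 - 1*204)/2 = -(-26 - 204)/2 = -½*(-230) = 115)
-498163/v((-234 + 154) + 116) + (-126*316 + V)/461078 = -498163/115 + (-126*316 + 77)/461078 = -498163*1/115 + (-39816 + 77)*(1/461078) = -498163/115 - 39739*1/461078 = -498163/115 - 39739/461078 = -229696569699/53023970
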